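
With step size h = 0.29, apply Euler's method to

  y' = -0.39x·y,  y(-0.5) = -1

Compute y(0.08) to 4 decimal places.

Euler: y_{n+1} = y_n + h·f(x_n, y_n).
x=-0.500000, y=-1.000000: f=-0.195000 → y ← -1.000000 + 0.29·(-0.195000) = -1.056550
x=-0.210000, y=-1.056550: f=-0.086531 → y ← -1.056550 + 0.29·(-0.086531) = -1.081644
y(0.08) ≈ -1.0816

-1.0816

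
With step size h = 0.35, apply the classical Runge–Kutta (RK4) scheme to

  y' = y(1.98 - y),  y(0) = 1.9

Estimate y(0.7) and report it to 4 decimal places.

RK4: k1 = f(t_n, y_n); k2 = f(t_n + h/2, y_n + (h/2)·k1); k3 = f(t_n + h/2, y_n + (h/2)·k2); k4 = f(t_n + h, y_n + h·k3); y_{n+1} = y_n + (h/6)·(k1 + 2k2 + 2k3 + k4).
t=0.000000, y=1.900000:
  k1 = f(0.000000, 1.900000) = 0.152000
  k2 = f(0.175000, 1.926600) = 0.102880
  k3 = f(0.175000, 1.918004) = 0.118908
  k4 = f(0.350000, 1.941618) = 0.074523
  y ← 1.900000 + (0.35/6)·(k1 + 2k2 + 2k3 + k4) = 1.939089
t=0.350000, y=1.939089:
  k1 = f(0.350000, 1.939089) = 0.079330
  k2 = f(0.525000, 1.952972) = 0.052785
  k3 = f(0.525000, 1.948327) = 0.061710
  k4 = f(0.700000, 1.960688) = 0.037865
  y ← 1.939089 + (0.35/6)·(k1 + 2k2 + 2k3 + k4) = 1.959283
y(0.7) ≈ 1.9593

1.9593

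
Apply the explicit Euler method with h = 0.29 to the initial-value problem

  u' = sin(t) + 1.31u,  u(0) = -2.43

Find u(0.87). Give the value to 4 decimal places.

Euler: u_{n+1} = u_n + h·f(t_n, u_n).
t=0.000000, u=-2.430000: f=-3.183300 → u ← -2.430000 + 0.29·(-3.183300) = -3.353157
t=0.290000, u=-3.353157: f=-4.106683 → u ← -3.353157 + 0.29·(-4.106683) = -4.544095
t=0.580000, u=-4.544095: f=-5.404741 → u ← -4.544095 + 0.29·(-5.404741) = -6.111470
u(0.87) ≈ -6.1115

-6.1115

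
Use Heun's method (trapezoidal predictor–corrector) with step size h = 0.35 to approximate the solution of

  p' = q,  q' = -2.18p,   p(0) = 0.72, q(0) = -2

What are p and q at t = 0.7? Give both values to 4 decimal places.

-0.8648, -1.9195

Heun on (p,q): k1 = f(t_n, state_n); k2 = f(t_n + h, state_n + h·k1); state_{n+1} = state_n + (h/2)·(k1 + k2).
0.000000: (0.720000, -2.000000)
  k1 = (-2.000000, -1.569600)
  predictor → (0.020000, -2.549360)
  k2 = (-2.549360, -0.043600)
  → (-0.076138, -2.282310)
0.350000: (-0.076138, -2.282310)
  k1 = (-2.282310, 0.165981)
  predictor → (-0.874946, -2.224217)
  k2 = (-2.224217, 1.907383)
  → (-0.864780, -1.919471)
(p(0.7), q(0.7)) ≈ (-0.8648, -1.9195)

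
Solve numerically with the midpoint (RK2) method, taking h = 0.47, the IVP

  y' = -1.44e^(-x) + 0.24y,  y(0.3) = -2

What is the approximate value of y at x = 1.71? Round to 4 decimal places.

-3.7984

Midpoint: k1 = f(x_n, y_n); k2 = f(x_n + h/2, y_n + (h/2)·k1); y_{n+1} = y_n + h·k2.
x=0.300000, y=-2.000000:
  k1 = f(0.300000, -2.000000) = -1.546778
  k2 = f(0.535000, -2.363493) = -1.410602
  y ← -2.000000 + 0.47·(-1.410602) = -2.662983
x=0.770000, y=-2.662983:
  k1 = f(0.770000, -2.662983) = -1.305855
  k2 = f(1.005000, -2.969859) = -1.239870
  y ← -2.662983 + 0.47·(-1.239870) = -3.245722
x=1.240000, y=-3.245722:
  k1 = f(1.240000, -3.245722) = -1.195687
  k2 = f(1.475000, -3.526708) = -1.175851
  y ← -3.245722 + 0.47·(-1.175851) = -3.798372
y(1.71) ≈ -3.7984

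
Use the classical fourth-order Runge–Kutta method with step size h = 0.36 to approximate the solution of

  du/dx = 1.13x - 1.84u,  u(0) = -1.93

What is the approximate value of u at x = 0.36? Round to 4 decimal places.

-0.9372

RK4: k1 = f(x_n, u_n); k2 = f(x_n + h/2, u_n + (h/2)·k1); k3 = f(x_n + h/2, u_n + (h/2)·k2); k4 = f(x_n + h, u_n + h·k3); u_{n+1} = u_n + (h/6)·(k1 + 2k2 + 2k3 + k4).
x=0.000000, u=-1.930000:
  k1 = f(0.000000, -1.930000) = 3.551200
  k2 = f(0.180000, -1.290784) = 2.578443
  k3 = f(0.180000, -1.465880) = 2.900620
  k4 = f(0.360000, -0.885777) = 2.036629
  u ← -1.930000 + (0.36/6)·(k1 + 2k2 + 2k3 + k4) = -0.937243
u(0.36) ≈ -0.9372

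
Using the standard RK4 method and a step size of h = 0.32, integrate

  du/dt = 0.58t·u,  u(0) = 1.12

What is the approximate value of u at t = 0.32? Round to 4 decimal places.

RK4: k1 = f(t_n, u_n); k2 = f(t_n + h/2, u_n + (h/2)·k1); k3 = f(t_n + h/2, u_n + (h/2)·k2); k4 = f(t_n + h, u_n + h·k3); u_{n+1} = u_n + (h/6)·(k1 + 2k2 + 2k3 + k4).
t=0.000000, u=1.120000:
  k1 = f(0.000000, 1.120000) = 0.000000
  k2 = f(0.160000, 1.120000) = 0.103936
  k3 = f(0.160000, 1.136630) = 0.105479
  k4 = f(0.320000, 1.153753) = 0.214137
  u ← 1.120000 + (0.32/6)·(k1 + 2k2 + 2k3 + k4) = 1.153758
u(0.32) ≈ 1.1538

1.1538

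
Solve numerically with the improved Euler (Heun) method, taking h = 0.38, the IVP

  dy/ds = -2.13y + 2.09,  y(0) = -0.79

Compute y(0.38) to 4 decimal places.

Heun: k1 = f(s_n, y_n); k2 = f(s_n + h, y_n + h·k1); y_{n+1} = y_n + (h/2)·(k1 + k2).
s=0.000000, y=-0.790000:
  k1 = f(0.000000, -0.790000) = 3.772700
  k2 = f(0.380000, 0.643626) = 0.719077
  y ← -0.790000 + (0.38/2)·(3.772700 + 0.719077) = 0.063438
y(0.38) ≈ 0.0634

0.0634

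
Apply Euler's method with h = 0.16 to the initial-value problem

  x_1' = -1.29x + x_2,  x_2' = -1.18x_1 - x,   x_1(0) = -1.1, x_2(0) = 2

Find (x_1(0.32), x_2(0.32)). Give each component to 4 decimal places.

-0.4598, 2.3293

Euler on (x_1,x_2): x_1_{n+1} = x_1_n + h·x_1', x_2_{n+1} = x_2_n + h·x_2'.
0.000000: (-1.100000, 2.000000); f=(2.000000, 1.298000) → (-0.780000, 2.207680)
0.160000: (-0.780000, 2.207680); f=(2.001280, 0.760400) → (-0.459795, 2.329344)
(x_1(0.32), x_2(0.32)) ≈ (-0.4598, 2.3293)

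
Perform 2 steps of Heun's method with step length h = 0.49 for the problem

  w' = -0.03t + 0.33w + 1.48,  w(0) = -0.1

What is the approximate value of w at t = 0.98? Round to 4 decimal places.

Heun: k1 = f(t_n, w_n); k2 = f(t_n + h, w_n + h·k1); w_{n+1} = w_n + (h/2)·(k1 + k2).
t=0.000000, w=-0.100000:
  k1 = f(0.000000, -0.100000) = 1.447000
  k2 = f(0.490000, 0.609030) = 1.666280
  w ← -0.100000 + (0.49/2)·(1.447000 + 1.666280) = 0.662754
t=0.490000, w=0.662754:
  k1 = f(0.490000, 0.662754) = 1.684009
  k2 = f(0.980000, 1.487918) = 1.941613
  w ← 0.662754 + (0.49/2)·(1.684009 + 1.941613) = 1.551031
w(0.98) ≈ 1.5510

1.5510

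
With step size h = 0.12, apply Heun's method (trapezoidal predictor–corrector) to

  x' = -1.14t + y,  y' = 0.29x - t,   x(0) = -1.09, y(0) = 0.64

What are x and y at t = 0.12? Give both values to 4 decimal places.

-1.0237, 0.5962

Heun on (x,y): k1 = f(t_n, state_n); k2 = f(t_n + h, state_n + h·k1); state_{n+1} = state_n + (h/2)·(k1 + k2).
0.000000: (-1.090000, 0.640000)
  k1 = (0.640000, -0.316100)
  predictor → (-1.013200, 0.602068)
  k2 = (0.465268, -0.413828)
  → (-1.023684, 0.596204)
(x(0.12), y(0.12)) ≈ (-1.0237, 0.5962)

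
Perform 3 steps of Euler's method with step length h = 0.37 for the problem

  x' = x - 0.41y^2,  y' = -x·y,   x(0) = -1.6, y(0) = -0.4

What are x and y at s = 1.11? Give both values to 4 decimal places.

Euler on (x,y): x_{n+1} = x_n + h·x', y_{n+1} = y_n + h·y'.
0.000000: (-1.600000, -0.400000); f=(-1.665600, -0.640000) → (-2.216272, -0.636800)
0.370000: (-2.216272, -0.636800); f=(-2.382533, -1.411322) → (-3.097809, -1.158989)
0.740000: (-3.097809, -1.158989); f=(-3.648544, -3.590327) → (-4.447770, -2.487410)
(x(1.11), y(1.11)) ≈ (-4.4478, -2.4874)

-4.4478, -2.4874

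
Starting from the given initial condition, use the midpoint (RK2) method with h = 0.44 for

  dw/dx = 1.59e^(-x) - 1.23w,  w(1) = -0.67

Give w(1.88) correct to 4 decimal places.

-0.0744

Midpoint: k1 = f(x_n, w_n); k2 = f(x_n + h/2, w_n + (h/2)·k1); w_{n+1} = w_n + h·k2.
x=1.000000, w=-0.670000:
  k1 = f(1.000000, -0.670000) = 1.409028
  k2 = f(1.220000, -0.360014) = 0.912233
  w ← -0.670000 + 0.44·0.912233 = -0.268618
x=1.440000, w=-0.268618:
  k1 = f(1.440000, -0.268618) = 0.707115
  k2 = f(1.660000, -0.113052) = 0.441375
  w ← -0.268618 + 0.44·0.441375 = -0.074412
w(1.88) ≈ -0.0744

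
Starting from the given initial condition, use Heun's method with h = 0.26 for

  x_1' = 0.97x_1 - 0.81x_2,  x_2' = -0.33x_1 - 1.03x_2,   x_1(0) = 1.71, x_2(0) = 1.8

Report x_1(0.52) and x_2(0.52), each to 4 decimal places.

Heun on (x_1,x_2): k1 = f(s_n, state_n); k2 = f(s_n + h, state_n + h·k1); state_{n+1} = state_n + (h/2)·(k1 + k2).
0.000000: (1.710000, 1.800000)
  k1 = (0.200700, -2.418300)
  predictor → (1.762182, 1.171242)
  k2 = (0.760611, -1.787899)
  → (1.834970, 1.253194)
0.260000: (1.834970, 1.253194)
  k1 = (0.764834, -1.896330)
  predictor → (2.033827, 0.760148)
  k2 = (1.357092, -1.454116)
  → (2.110821, 0.817636)
(x_1(0.52), x_2(0.52)) ≈ (2.1108, 0.8176)

2.1108, 0.8176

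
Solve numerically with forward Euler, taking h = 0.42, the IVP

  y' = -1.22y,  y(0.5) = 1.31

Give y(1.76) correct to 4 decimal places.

0.1519

Euler: y_{n+1} = y_n + h·f(s_n, y_n).
s=0.500000, y=1.310000: f=-1.598200 → y ← 1.310000 + 0.42·(-1.598200) = 0.638756
s=0.920000, y=0.638756: f=-0.779282 → y ← 0.638756 + 0.42·(-0.779282) = 0.311457
s=1.340000, y=0.311457: f=-0.379978 → y ← 0.311457 + 0.42·(-0.379978) = 0.151867
y(1.76) ≈ 0.1519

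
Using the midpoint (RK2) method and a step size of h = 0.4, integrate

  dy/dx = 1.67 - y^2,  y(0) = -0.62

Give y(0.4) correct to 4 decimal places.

-0.0047

Midpoint: k1 = f(x_n, y_n); k2 = f(x_n + h/2, y_n + (h/2)·k1); y_{n+1} = y_n + h·k2.
x=0.000000, y=-0.620000:
  k1 = f(0.000000, -0.620000) = 1.285600
  k2 = f(0.200000, -0.362880) = 1.538318
  y ← -0.620000 + 0.4·1.538318 = -0.004673
y(0.4) ≈ -0.0047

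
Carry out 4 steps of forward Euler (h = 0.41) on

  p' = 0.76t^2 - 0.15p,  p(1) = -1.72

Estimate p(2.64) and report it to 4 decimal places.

Euler: p_{n+1} = p_n + h·f(t_n, p_n).
t=1.000000, p=-1.720000: f=1.018000 → p ← -1.720000 + 0.41·1.018000 = -1.302620
t=1.410000, p=-1.302620: f=1.706349 → p ← -1.302620 + 0.41·1.706349 = -0.603017
t=1.820000, p=-0.603017: f=2.607877 → p ← -0.603017 + 0.41·2.607877 = 0.466212
t=2.230000, p=0.466212: f=3.709472 → p ← 0.466212 + 0.41·3.709472 = 1.987096
p(2.64) ≈ 1.9871

1.9871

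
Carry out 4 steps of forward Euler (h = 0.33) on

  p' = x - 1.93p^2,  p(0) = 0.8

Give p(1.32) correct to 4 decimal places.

Euler: p_{n+1} = p_n + h·f(x_n, p_n).
x=0.000000, p=0.800000: f=-1.235200 → p ← 0.800000 + 0.33·(-1.235200) = 0.392384
x=0.330000, p=0.392384: f=0.032847 → p ← 0.392384 + 0.33·0.032847 = 0.403224
x=0.660000, p=0.403224: f=0.346203 → p ← 0.403224 + 0.33·0.346203 = 0.517470
x=0.990000, p=0.517470: f=0.473193 → p ← 0.517470 + 0.33·0.473193 = 0.673624
p(1.32) ≈ 0.6736

0.6736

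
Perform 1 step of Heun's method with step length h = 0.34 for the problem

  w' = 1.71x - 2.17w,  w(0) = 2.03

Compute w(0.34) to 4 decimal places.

1.1836

Heun: k1 = f(x_n, w_n); k2 = f(x_n + h, w_n + h·k1); w_{n+1} = w_n + (h/2)·(k1 + k2).
x=0.000000, w=2.030000:
  k1 = f(0.000000, 2.030000) = -4.405100
  k2 = f(0.340000, 0.532266) = -0.573617
  w ← 2.030000 + (0.34/2)·(-4.405100 + (-0.573617)) = 1.183618
w(0.34) ≈ 1.1836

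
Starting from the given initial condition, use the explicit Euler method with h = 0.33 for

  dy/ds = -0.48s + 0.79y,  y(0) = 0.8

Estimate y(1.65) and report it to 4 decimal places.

1.8700

Euler: y_{n+1} = y_n + h·f(s_n, y_n).
s=0.000000, y=0.800000: f=0.632000 → y ← 0.800000 + 0.33·0.632000 = 1.008560
s=0.330000, y=1.008560: f=0.638362 → y ← 1.008560 + 0.33·0.638362 = 1.219220
s=0.660000, y=1.219220: f=0.646383 → y ← 1.219220 + 0.33·0.646383 = 1.432526
s=0.990000, y=1.432526: f=0.656496 → y ← 1.432526 + 0.33·0.656496 = 1.649170
s=1.320000, y=1.649170: f=0.669244 → y ← 1.649170 + 0.33·0.669244 = 1.870020
y(1.65) ≈ 1.8700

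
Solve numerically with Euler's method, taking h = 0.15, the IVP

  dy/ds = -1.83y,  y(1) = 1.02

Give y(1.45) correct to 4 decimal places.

0.3895

Euler: y_{n+1} = y_n + h·f(s_n, y_n).
s=1.000000, y=1.020000: f=-1.866600 → y ← 1.020000 + 0.15·(-1.866600) = 0.740010
s=1.150000, y=0.740010: f=-1.354218 → y ← 0.740010 + 0.15·(-1.354218) = 0.536877
s=1.300000, y=0.536877: f=-0.982485 → y ← 0.536877 + 0.15·(-0.982485) = 0.389504
y(1.45) ≈ 0.3895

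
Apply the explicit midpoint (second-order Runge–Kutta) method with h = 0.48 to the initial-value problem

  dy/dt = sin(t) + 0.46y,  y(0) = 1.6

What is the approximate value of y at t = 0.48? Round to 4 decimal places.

Midpoint: k1 = f(t_n, y_n); k2 = f(t_n + h/2, y_n + (h/2)·k1); y_{n+1} = y_n + h·k2.
t=0.000000, y=1.600000:
  k1 = f(0.000000, 1.600000) = 0.736000
  k2 = f(0.240000, 1.776640) = 1.054957
  y ← 1.600000 + 0.48·1.054957 = 2.106379
y(0.48) ≈ 2.1064

2.1064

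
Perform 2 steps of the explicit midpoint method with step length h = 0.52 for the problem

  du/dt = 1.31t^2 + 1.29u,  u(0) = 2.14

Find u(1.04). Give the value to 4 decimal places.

Midpoint: k1 = f(t_n, u_n); k2 = f(t_n + h/2, u_n + (h/2)·k1); u_{n+1} = u_n + h·k2.
t=0.000000, u=2.140000:
  k1 = f(0.000000, 2.140000) = 2.760600
  k2 = f(0.260000, 2.857756) = 3.775061
  u ← 2.140000 + 0.52·3.775061 = 4.103032
t=0.520000, u=4.103032:
  k1 = f(0.520000, 4.103032) = 5.647135
  k2 = f(0.780000, 5.571287) = 7.983964
  u ← 4.103032 + 0.52·7.983964 = 8.254693
u(1.04) ≈ 8.2547

8.2547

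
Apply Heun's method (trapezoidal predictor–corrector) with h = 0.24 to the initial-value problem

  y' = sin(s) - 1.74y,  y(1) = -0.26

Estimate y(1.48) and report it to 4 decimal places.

Heun: k1 = f(s_n, y_n); k2 = f(s_n + h, y_n + h·k1); y_{n+1} = y_n + (h/2)·(k1 + k2).
s=1.000000, y=-0.260000:
  k1 = f(1.000000, -0.260000) = 1.293871
  k2 = f(1.240000, 0.050529) = 0.857863
  y ← -0.260000 + (0.24/2)·(1.293871 + 0.857863) = -0.001792
s=1.240000, y=-0.001792:
  k1 = f(1.240000, -0.001792) = 0.948902
  k2 = f(1.480000, 0.225945) = 0.602737
  y ← -0.001792 + (0.24/2)·(0.948902 + 0.602737) = 0.184405
y(1.48) ≈ 0.1844

0.1844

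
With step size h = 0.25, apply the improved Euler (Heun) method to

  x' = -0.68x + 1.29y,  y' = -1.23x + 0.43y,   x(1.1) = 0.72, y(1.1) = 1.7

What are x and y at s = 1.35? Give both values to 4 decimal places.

1.1034, 1.5938

Heun on (x,y): k1 = f(s_n, state_n); k2 = f(s_n + h, state_n + h·k1); state_{n+1} = state_n + (h/2)·(k1 + k2).
1.100000: (0.720000, 1.700000)
  k1 = (1.703400, -0.154600)
  predictor → (1.145850, 1.661350)
  k2 = (1.363964, -0.695015)
  → (1.103420, 1.593798)
(x(1.35), y(1.35)) ≈ (1.1034, 1.5938)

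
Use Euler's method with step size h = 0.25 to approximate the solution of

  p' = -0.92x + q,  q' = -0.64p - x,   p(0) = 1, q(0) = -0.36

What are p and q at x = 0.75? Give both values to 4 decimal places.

0.4255, -0.9687

Euler on (p,q): p_{n+1} = p_n + h·p', q_{n+1} = q_n + h·q'.
0.000000: (1.000000, -0.360000); f=(-0.360000, -0.640000) → (0.910000, -0.520000)
0.250000: (0.910000, -0.520000); f=(-0.750000, -0.832400) → (0.722500, -0.728100)
0.500000: (0.722500, -0.728100); f=(-1.188100, -0.962400) → (0.425475, -0.968700)
(p(0.75), q(0.75)) ≈ (0.4255, -0.9687)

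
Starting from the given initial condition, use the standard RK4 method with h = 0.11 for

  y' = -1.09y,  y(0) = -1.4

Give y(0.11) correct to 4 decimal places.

-1.2418

RK4: k1 = f(x_n, y_n); k2 = f(x_n + h/2, y_n + (h/2)·k1); k3 = f(x_n + h/2, y_n + (h/2)·k2); k4 = f(x_n + h, y_n + h·k3); y_{n+1} = y_n + (h/6)·(k1 + 2k2 + 2k3 + k4).
x=0.000000, y=-1.400000:
  k1 = f(0.000000, -1.400000) = 1.526000
  k2 = f(0.055000, -1.316070) = 1.434516
  k3 = f(0.055000, -1.321102) = 1.440001
  k4 = f(0.110000, -1.241600) = 1.353344
  y ← -1.400000 + (0.11/6)·(k1 + 2k2 + 2k3 + k4) = -1.241813
y(0.11) ≈ -1.2418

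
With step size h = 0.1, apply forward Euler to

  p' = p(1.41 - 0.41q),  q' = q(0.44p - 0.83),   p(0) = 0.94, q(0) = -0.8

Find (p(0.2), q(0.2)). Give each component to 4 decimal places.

1.2936, -0.7403

Euler on (p,q): p_{n+1} = p_n + h·p', q_{n+1} = q_n + h·q'.
0.000000: (0.940000, -0.800000); f=(1.633720, 0.333120) → (1.103372, -0.766688)
0.100000: (1.103372, -0.766688); f=(1.902591, 0.264137) → (1.293631, -0.740274)
(p(0.2), q(0.2)) ≈ (1.2936, -0.7403)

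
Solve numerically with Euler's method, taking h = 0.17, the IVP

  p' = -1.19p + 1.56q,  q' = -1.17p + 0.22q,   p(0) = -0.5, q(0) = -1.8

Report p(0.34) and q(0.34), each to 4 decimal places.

-1.1678, -1.6597

Euler on (p,q): p_{n+1} = p_n + h·p', q_{n+1} = q_n + h·q'.
0.000000: (-0.500000, -1.800000); f=(-2.213000, 0.189000) → (-0.876210, -1.767870)
0.170000: (-0.876210, -1.767870); f=(-1.715187, 0.636234) → (-1.167792, -1.659710)
(p(0.34), q(0.34)) ≈ (-1.1678, -1.6597)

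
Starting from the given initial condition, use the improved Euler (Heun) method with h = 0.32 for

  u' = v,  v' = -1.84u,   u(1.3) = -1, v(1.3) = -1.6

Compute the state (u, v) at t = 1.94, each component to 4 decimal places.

Heun on (u,v): k1 = f(t_n, state_n); k2 = f(t_n + h, state_n + h·k1); state_{n+1} = state_n + (h/2)·(k1 + k2).
1.300000: (-1.000000, -1.600000)
  k1 = (-1.600000, 1.840000)
  predictor → (-1.512000, -1.011200)
  k2 = (-1.011200, 2.782080)
  → (-1.417792, -0.860467)
1.620000: (-1.417792, -0.860467)
  k1 = (-0.860467, 2.608737)
  predictor → (-1.693142, -0.025671)
  k2 = (-0.025671, 3.115380)
  → (-1.559574, 0.055392)
(u(1.94), v(1.94)) ≈ (-1.5596, 0.0554)

-1.5596, 0.0554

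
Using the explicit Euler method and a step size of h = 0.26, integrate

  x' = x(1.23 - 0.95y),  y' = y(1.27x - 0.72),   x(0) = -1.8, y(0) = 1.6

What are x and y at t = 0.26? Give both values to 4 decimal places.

Euler on (x,y): x_{n+1} = x_n + h·x', y_{n+1} = y_n + h·y'.
0.000000: (-1.800000, 1.600000); f=(0.522000, -4.809600) → (-1.664280, 0.349504)
(x(0.26), y(0.26)) ≈ (-1.6643, 0.3495)

-1.6643, 0.3495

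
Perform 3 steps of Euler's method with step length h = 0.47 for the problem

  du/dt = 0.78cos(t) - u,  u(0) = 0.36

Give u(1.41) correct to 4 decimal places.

Euler: u_{n+1} = u_n + h·f(t_n, u_n).
t=0.000000, u=0.360000: f=0.420000 → u ← 0.360000 + 0.47·0.420000 = 0.557400
t=0.470000, u=0.557400: f=0.138023 → u ← 0.557400 + 0.47·0.138023 = 0.622271
t=0.940000, u=0.622271: f=-0.162236 → u ← 0.622271 + 0.47·(-0.162236) = 0.546020
u(1.41) ≈ 0.5460

0.5460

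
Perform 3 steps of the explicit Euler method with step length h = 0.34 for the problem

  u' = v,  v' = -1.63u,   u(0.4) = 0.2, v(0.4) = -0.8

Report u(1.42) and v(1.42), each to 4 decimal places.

-0.6778, -0.6594

Euler on (u,v): u_{n+1} = u_n + h·u', v_{n+1} = v_n + h·v'.
0.400000: (0.200000, -0.800000); f=(-0.800000, -0.326000) → (-0.072000, -0.910840)
0.740000: (-0.072000, -0.910840); f=(-0.910840, 0.117360) → (-0.381686, -0.870938)
1.080000: (-0.381686, -0.870938); f=(-0.870938, 0.622148) → (-0.677804, -0.659407)
(u(1.42), v(1.42)) ≈ (-0.6778, -0.6594)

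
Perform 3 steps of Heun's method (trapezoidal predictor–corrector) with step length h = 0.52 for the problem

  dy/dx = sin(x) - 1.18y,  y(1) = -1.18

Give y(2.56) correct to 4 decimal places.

Heun: k1 = f(x_n, y_n); k2 = f(x_n + h, y_n + h·k1); y_{n+1} = y_n + (h/2)·(k1 + k2).
x=1.000000, y=-1.180000:
  k1 = f(1.000000, -1.180000) = 2.233871
  k2 = f(1.520000, -0.018387) = 1.020407
  y ← -1.180000 + (0.52/2)·(2.233871 + 1.020407) = -0.333888
x=1.520000, y=-0.333888:
  k1 = f(1.520000, -0.333888) = 1.392698
  k2 = f(2.040000, 0.390315) = 0.431357
  y ← -0.333888 + (0.52/2)·(1.392698 + 0.431357) = 0.140366
x=2.040000, y=0.140366:
  k1 = f(2.040000, 0.140366) = 0.726296
  k2 = f(2.560000, 0.518040) = -0.061932
  y ← 0.140366 + (0.52/2)·(0.726296 + (-0.061932)) = 0.313101
y(2.56) ≈ 0.3131

0.3131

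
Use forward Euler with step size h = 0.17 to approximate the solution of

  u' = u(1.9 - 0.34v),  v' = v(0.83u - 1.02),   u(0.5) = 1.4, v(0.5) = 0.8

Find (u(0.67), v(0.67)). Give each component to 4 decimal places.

1.7875, 0.8193

Euler on (u,v): u_{n+1} = u_n + h·u', v_{n+1} = v_n + h·v'.
0.500000: (1.400000, 0.800000); f=(2.279200, 0.113600) → (1.787464, 0.819312)
(u(0.67), v(0.67)) ≈ (1.7875, 0.8193)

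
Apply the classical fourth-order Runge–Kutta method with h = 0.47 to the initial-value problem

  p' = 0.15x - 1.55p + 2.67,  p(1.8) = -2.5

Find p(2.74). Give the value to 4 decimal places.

0.9093

RK4: k1 = f(x_n, p_n); k2 = f(x_n + h/2, p_n + (h/2)·k1); k3 = f(x_n + h/2, p_n + (h/2)·k2); k4 = f(x_n + h, p_n + h·k3); p_{n+1} = p_n + (h/6)·(k1 + 2k2 + 2k3 + k4).
x=1.800000, p=-2.500000:
  k1 = f(1.800000, -2.500000) = 6.815000
  k2 = f(2.035000, -0.898475) = 4.367886
  k3 = f(2.035000, -1.473547) = 5.259247
  k4 = f(2.270000, -0.028154) = 3.054138
  p ← -2.500000 + (0.47/6)·(k1 + 2k2 + 2k3 + k4) = -0.218667
x=2.270000, p=-0.218667:
  k1 = f(2.270000, -0.218667) = 3.349433
  k2 = f(2.505000, 0.568450) = 2.164652
  k3 = f(2.505000, 0.290027) = 2.596209
  k4 = f(2.740000, 1.001551) = 1.528595
  p ← -0.218667 + (0.47/6)·(k1 + 2k2 + 2k3 + k4) = 0.909314
p(2.74) ≈ 0.9093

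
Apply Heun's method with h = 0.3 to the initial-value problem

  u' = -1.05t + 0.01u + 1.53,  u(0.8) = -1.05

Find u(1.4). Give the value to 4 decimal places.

-0.8304

Heun: k1 = f(t_n, u_n); k2 = f(t_n + h, u_n + h·k1); u_{n+1} = u_n + (h/2)·(k1 + k2).
t=0.800000, u=-1.050000:
  k1 = f(0.800000, -1.050000) = 0.679500
  k2 = f(1.100000, -0.846150) = 0.366538
  u ← -1.050000 + (0.3/2)·(0.679500 + 0.366538) = -0.893094
t=1.100000, u=-0.893094:
  k1 = f(1.100000, -0.893094) = 0.366069
  k2 = f(1.400000, -0.783274) = 0.052167
  u ← -0.893094 + (0.3/2)·(0.366069 + 0.052167) = -0.830359
u(1.4) ≈ -0.8304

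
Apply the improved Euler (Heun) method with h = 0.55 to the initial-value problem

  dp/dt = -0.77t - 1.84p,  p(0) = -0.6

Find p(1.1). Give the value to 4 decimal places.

Heun: k1 = f(t_n, p_n); k2 = f(t_n + h, p_n + h·k1); p_{n+1} = p_n + (h/2)·(k1 + k2).
t=0.000000, p=-0.600000:
  k1 = f(0.000000, -0.600000) = 1.104000
  k2 = f(0.550000, 0.007200) = -0.436748
  p ← -0.600000 + (0.55/2)·(1.104000 + (-0.436748)) = -0.416506
t=0.550000, p=-0.416506:
  k1 = f(0.550000, -0.416506) = 0.342870
  k2 = f(1.100000, -0.227927) = -0.427614
  p ← -0.416506 + (0.55/2)·(0.342870 + (-0.427614)) = -0.439810
p(1.1) ≈ -0.4398

-0.4398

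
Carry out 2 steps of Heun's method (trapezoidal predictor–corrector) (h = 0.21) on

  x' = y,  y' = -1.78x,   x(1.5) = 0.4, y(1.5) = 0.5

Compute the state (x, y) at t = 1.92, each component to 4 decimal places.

Heun on (x,y): k1 = f(t_n, state_n); k2 = f(t_n + h, state_n + h·k1); state_{n+1} = state_n + (h/2)·(k1 + k2).
1.500000: (0.400000, 0.500000)
  k1 = (0.500000, -0.712000)
  predictor → (0.505000, 0.350480)
  k2 = (0.350480, -0.898900)
  → (0.489300, 0.330855)
1.710000: (0.489300, 0.330855)
  k1 = (0.330855, -0.870955)
  predictor → (0.558780, 0.147955)
  k2 = (0.147955, -0.994628)
  → (0.539576, 0.134969)
(x(1.92), y(1.92)) ≈ (0.5396, 0.1350)

0.5396, 0.1350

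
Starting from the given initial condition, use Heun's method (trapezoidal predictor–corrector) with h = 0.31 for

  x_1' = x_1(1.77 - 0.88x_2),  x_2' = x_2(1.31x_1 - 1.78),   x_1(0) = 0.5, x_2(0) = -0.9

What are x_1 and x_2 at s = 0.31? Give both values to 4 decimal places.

1.0164, -0.6881

Heun on (x_1,x_2): k1 = f(s_n, state_n); k2 = f(s_n + h, state_n + h·k1); state_{n+1} = state_n + (h/2)·(k1 + k2).
0.000000: (0.500000, -0.900000)
  k1 = (1.281000, 1.012500)
  predictor → (0.897110, -0.586125)
  k2 = (2.050605, 0.354480)
  → (1.016399, -0.688118)
(x_1(0.31), x_2(0.31)) ≈ (1.0164, -0.6881)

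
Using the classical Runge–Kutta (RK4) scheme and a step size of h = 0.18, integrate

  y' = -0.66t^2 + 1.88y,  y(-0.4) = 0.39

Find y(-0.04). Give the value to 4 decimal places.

RK4: k1 = f(t_n, y_n); k2 = f(t_n + h/2, y_n + (h/2)·k1); k3 = f(t_n + h/2, y_n + (h/2)·k2); k4 = f(t_n + h, y_n + h·k3); y_{n+1} = y_n + (h/6)·(k1 + 2k2 + 2k3 + k4).
t=-0.400000, y=0.390000:
  k1 = f(-0.400000, 0.390000) = 0.627600
  k2 = f(-0.310000, 0.446484) = 0.775964
  k3 = f(-0.310000, 0.459837) = 0.801067
  k4 = f(-0.220000, 0.534192) = 0.972337
  y ← 0.390000 + (0.18/6)·(k1 + 2k2 + 2k3 + k4) = 0.532620
t=-0.220000, y=0.532620:
  k1 = f(-0.220000, 0.532620) = 0.969382
  k2 = f(-0.130000, 0.619864) = 1.154191
  k3 = f(-0.130000, 0.636497) = 1.185461
  k4 = f(-0.040000, 0.746003) = 1.401429
  y ← 0.532620 + (0.18/6)·(k1 + 2k2 + 2k3 + k4) = 0.744123
y(-0.04) ≈ 0.7441

0.7441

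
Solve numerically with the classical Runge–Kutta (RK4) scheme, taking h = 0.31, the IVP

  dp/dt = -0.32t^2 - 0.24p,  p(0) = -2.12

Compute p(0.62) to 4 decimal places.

-1.8514

RK4: k1 = f(t_n, p_n); k2 = f(t_n + h/2, p_n + (h/2)·k1); k3 = f(t_n + h/2, p_n + (h/2)·k2); k4 = f(t_n + h, p_n + h·k3); p_{n+1} = p_n + (h/6)·(k1 + 2k2 + 2k3 + k4).
t=0.000000, p=-2.120000:
  k1 = f(0.000000, -2.120000) = 0.508800
  k2 = f(0.155000, -2.041136) = 0.482185
  k3 = f(0.155000, -2.045261) = 0.483175
  k4 = f(0.310000, -1.970216) = 0.442100
  p ← -2.120000 + (0.31/6)·(k1 + 2k2 + 2k3 + k4) = -1.971116
t=0.310000, p=-1.971116:
  k1 = f(0.310000, -1.971116) = 0.442316
  k2 = f(0.465000, -1.902557) = 0.387422
  k3 = f(0.465000, -1.911066) = 0.389464
  k4 = f(0.620000, -1.850383) = 0.321084
  p ← -1.971116 + (0.31/6)·(k1 + 2k2 + 2k3 + k4) = -1.851396
p(0.62) ≈ -1.8514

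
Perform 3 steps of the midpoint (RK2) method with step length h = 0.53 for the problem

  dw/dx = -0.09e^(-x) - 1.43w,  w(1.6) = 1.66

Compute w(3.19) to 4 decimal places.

Midpoint: k1 = f(x_n, w_n); k2 = f(x_n + h/2, w_n + (h/2)·k1); w_{n+1} = w_n + h·k2.
x=1.600000, w=1.660000:
  k1 = f(1.600000, 1.660000) = -2.391971
  k2 = f(1.865000, 1.026128) = -1.481303
  w ← 1.660000 + 0.53·(-1.481303) = 0.874909
x=2.130000, w=0.874909:
  k1 = f(2.130000, 0.874909) = -1.261816
  k2 = f(2.395000, 0.540528) = -0.781161
  w ← 0.874909 + 0.53·(-0.781161) = 0.460894
x=2.660000, w=0.460894:
  k1 = f(2.660000, 0.460894) = -0.665374
  k2 = f(2.925000, 0.284570) = -0.411765
  w ← 0.460894 + 0.53·(-0.411765) = 0.242659
w(3.19) ≈ 0.2427

0.2427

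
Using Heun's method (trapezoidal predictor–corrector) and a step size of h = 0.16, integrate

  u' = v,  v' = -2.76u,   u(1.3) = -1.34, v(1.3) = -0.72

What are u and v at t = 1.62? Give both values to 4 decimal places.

-1.3746, 0.5225

Heun on (u,v): k1 = f(t_n, state_n); k2 = f(t_n + h, state_n + h·k1); state_{n+1} = state_n + (h/2)·(k1 + k2).
1.300000: (-1.340000, -0.720000)
  k1 = (-0.720000, 3.698400)
  predictor → (-1.455200, -0.128256)
  k2 = (-0.128256, 4.016352)
  → (-1.407860, -0.102820)
1.460000: (-1.407860, -0.102820)
  k1 = (-0.102820, 3.885695)
  predictor → (-1.424312, 0.518891)
  k2 = (0.518891, 3.931100)
  → (-1.374575, 0.522524)
(u(1.62), v(1.62)) ≈ (-1.3746, 0.5225)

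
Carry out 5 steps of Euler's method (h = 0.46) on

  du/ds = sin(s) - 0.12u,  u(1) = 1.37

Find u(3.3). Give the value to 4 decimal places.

2.5478

Euler: u_{n+1} = u_n + h·f(s_n, u_n).
s=1.000000, u=1.370000: f=0.677071 → u ← 1.370000 + 0.46·0.677071 = 1.681453
s=1.460000, u=1.681453: f=0.792094 → u ← 1.681453 + 0.46·0.792094 = 2.045816
s=1.920000, u=2.045816: f=0.694148 → u ← 2.045816 + 0.46·0.694148 = 2.365124
s=2.380000, u=2.365124: f=0.406260 → u ← 2.365124 + 0.46·0.406260 = 2.552003
s=2.840000, u=2.552003: f=-0.009199 → u ← 2.552003 + 0.46·(-0.009199) = 2.547772
u(3.3) ≈ 2.5478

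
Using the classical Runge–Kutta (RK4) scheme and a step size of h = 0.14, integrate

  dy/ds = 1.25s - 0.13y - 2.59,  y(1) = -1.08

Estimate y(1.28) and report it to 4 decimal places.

-1.3614

RK4: k1 = f(s_n, y_n); k2 = f(s_n + h/2, y_n + (h/2)·k1); k3 = f(s_n + h/2, y_n + (h/2)·k2); k4 = f(s_n + h, y_n + h·k3); y_{n+1} = y_n + (h/6)·(k1 + 2k2 + 2k3 + k4).
s=1.000000, y=-1.080000:
  k1 = f(1.000000, -1.080000) = -1.199600
  k2 = f(1.070000, -1.163972) = -1.101184
  k3 = f(1.070000, -1.157083) = -1.102079
  k4 = f(1.140000, -1.234291) = -1.004542
  y ← -1.080000 + (0.14/6)·(k1 + 2k2 + 2k3 + k4) = -1.234249
s=1.140000, y=-1.234249:
  k1 = f(1.140000, -1.234249) = -1.004548
  k2 = f(1.210000, -1.304567) = -0.907906
  k3 = f(1.210000, -1.297802) = -0.908786
  k4 = f(1.280000, -1.361479) = -0.813008
  y ← -1.234249 + (0.14/6)·(k1 + 2k2 + 2k3 + k4) = -1.361438
y(1.28) ≈ -1.3614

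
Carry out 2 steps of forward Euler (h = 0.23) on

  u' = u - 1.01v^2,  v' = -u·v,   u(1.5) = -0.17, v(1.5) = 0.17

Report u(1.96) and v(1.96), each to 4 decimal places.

Euler on (u,v): u_{n+1} = u_n + h·u', v_{n+1} = v_n + h·v'.
1.500000: (-0.170000, 0.170000); f=(-0.199189, 0.028900) → (-0.215813, 0.176647)
1.730000: (-0.215813, 0.176647); f=(-0.247330, 0.038123) → (-0.272699, 0.185415)
(u(1.96), v(1.96)) ≈ (-0.2727, 0.1854)

-0.2727, 0.1854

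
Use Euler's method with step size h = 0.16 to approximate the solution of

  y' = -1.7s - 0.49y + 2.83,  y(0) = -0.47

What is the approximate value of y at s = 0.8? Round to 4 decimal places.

Euler: y_{n+1} = y_n + h·f(s_n, y_n).
s=0.000000, y=-0.470000: f=3.060300 → y ← -0.470000 + 0.16·3.060300 = 0.019648
s=0.160000, y=0.019648: f=2.548372 → y ← 0.019648 + 0.16·2.548372 = 0.427388
s=0.320000, y=0.427388: f=2.076580 → y ← 0.427388 + 0.16·2.076580 = 0.759640
s=0.480000, y=0.759640: f=1.641776 → y ← 0.759640 + 0.16·1.641776 = 1.022325
s=0.640000, y=1.022325: f=1.241061 → y ← 1.022325 + 0.16·1.241061 = 1.220894
y(0.8) ≈ 1.2209

1.2209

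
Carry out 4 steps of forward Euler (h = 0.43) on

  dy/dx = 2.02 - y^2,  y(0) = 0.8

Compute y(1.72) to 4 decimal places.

Euler: y_{n+1} = y_n + h·f(x_n, y_n).
x=0.000000, y=0.800000: f=1.380000 → y ← 0.800000 + 0.43·1.380000 = 1.393400
x=0.430000, y=1.393400: f=0.078436 → y ← 1.393400 + 0.43·0.078436 = 1.427128
x=0.860000, y=1.427128: f=-0.016693 → y ← 1.427128 + 0.43·(-0.016693) = 1.419950
x=1.290000, y=1.419950: f=0.003743 → y ← 1.419950 + 0.43·0.003743 = 1.421559
y(1.72) ≈ 1.4216

1.4216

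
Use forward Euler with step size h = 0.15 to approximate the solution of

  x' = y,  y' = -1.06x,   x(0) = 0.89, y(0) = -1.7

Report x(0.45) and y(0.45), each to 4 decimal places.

Euler on (x,y): x_{n+1} = x_n + h·x', y_{n+1} = y_n + h·y'.
0.000000: (0.890000, -1.700000); f=(-1.700000, -0.943400) → (0.635000, -1.841510)
0.150000: (0.635000, -1.841510); f=(-1.841510, -0.673100) → (0.358774, -1.942475)
0.300000: (0.358774, -1.942475); f=(-1.942475, -0.380300) → (0.067402, -1.999520)
(x(0.45), y(0.45)) ≈ (0.0674, -1.9995)

0.0674, -1.9995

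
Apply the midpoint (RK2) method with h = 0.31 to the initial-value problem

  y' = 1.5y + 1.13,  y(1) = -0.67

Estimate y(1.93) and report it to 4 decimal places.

-0.4289

Midpoint: k1 = f(t_n, y_n); k2 = f(t_n + h/2, y_n + (h/2)·k1); y_{n+1} = y_n + h·k2.
t=1.000000, y=-0.670000:
  k1 = f(1.000000, -0.670000) = 0.125000
  k2 = f(1.155000, -0.650625) = 0.154062
  y ← -0.670000 + 0.31·0.154062 = -0.622241
t=1.310000, y=-0.622241:
  k1 = f(1.310000, -0.622241) = 0.196639
  k2 = f(1.465000, -0.591762) = 0.242358
  y ← -0.622241 + 0.31·0.242358 = -0.547110
t=1.620000, y=-0.547110:
  k1 = f(1.620000, -0.547110) = 0.309335
  k2 = f(1.775000, -0.499163) = 0.381256
  y ← -0.547110 + 0.31·0.381256 = -0.428920
y(1.93) ≈ -0.4289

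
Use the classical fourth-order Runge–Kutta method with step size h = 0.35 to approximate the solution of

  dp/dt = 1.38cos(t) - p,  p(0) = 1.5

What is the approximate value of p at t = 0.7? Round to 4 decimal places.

1.3745

RK4: k1 = f(t_n, p_n); k2 = f(t_n + h/2, p_n + (h/2)·k1); k3 = f(t_n + h/2, p_n + (h/2)·k2); k4 = f(t_n + h, p_n + h·k3); p_{n+1} = p_n + (h/6)·(k1 + 2k2 + 2k3 + k4).
t=0.000000, p=1.500000:
  k1 = f(0.000000, 1.500000) = -0.120000
  k2 = f(0.175000, 1.479000) = -0.120077
  k3 = f(0.175000, 1.478986) = -0.120064
  k4 = f(0.350000, 1.457978) = -0.161643
  p ← 1.500000 + (0.35/6)·(k1 + 2k2 + 2k3 + k4) = 1.455554
t=0.350000, p=1.455554:
  k1 = f(0.350000, 1.455554) = -0.159220
  k2 = f(0.525000, 1.427691) = -0.233544
  k3 = f(0.525000, 1.414684) = -0.220537
  k4 = f(0.700000, 1.378366) = -0.322884
  p ← 1.455554 + (0.35/6)·(k1 + 2k2 + 2k3 + k4) = 1.374455
p(0.7) ≈ 1.3745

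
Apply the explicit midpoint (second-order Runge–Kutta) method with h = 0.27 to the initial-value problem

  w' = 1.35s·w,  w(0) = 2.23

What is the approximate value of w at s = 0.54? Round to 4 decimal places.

2.7021

Midpoint: k1 = f(s_n, w_n); k2 = f(s_n + h/2, w_n + (h/2)·k1); w_{n+1} = w_n + h·k2.
s=0.000000, w=2.230000:
  k1 = f(0.000000, 2.230000) = 0.000000
  k2 = f(0.135000, 2.230000) = 0.406418
  w ← 2.230000 + 0.27·0.406418 = 2.339733
s=0.270000, w=2.339733:
  k1 = f(0.270000, 2.339733) = 0.852833
  k2 = f(0.405000, 2.454865) = 1.342198
  w ← 2.339733 + 0.27·1.342198 = 2.702126
w(0.54) ≈ 2.7021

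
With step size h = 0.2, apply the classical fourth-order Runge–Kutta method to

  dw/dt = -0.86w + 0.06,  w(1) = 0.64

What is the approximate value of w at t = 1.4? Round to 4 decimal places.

RK4: k1 = f(t_n, w_n); k2 = f(t_n + h/2, w_n + (h/2)·k1); k3 = f(t_n + h/2, w_n + (h/2)·k2); k4 = f(t_n + h, w_n + h·k3); w_{n+1} = w_n + (h/6)·(k1 + 2k2 + 2k3 + k4).
t=1.000000, w=0.640000:
  k1 = f(1.000000, 0.640000) = -0.490400
  k2 = f(1.100000, 0.590960) = -0.448226
  k3 = f(1.100000, 0.595177) = -0.451853
  k4 = f(1.200000, 0.549629) = -0.412681
  w ← 0.640000 + (0.2/6)·(k1 + 2k2 + 2k3 + k4) = 0.549892
t=1.200000, w=0.549892:
  k1 = f(1.200000, 0.549892) = -0.412907
  k2 = f(1.300000, 0.508601) = -0.377397
  k3 = f(1.300000, 0.512152) = -0.380451
  k4 = f(1.400000, 0.473802) = -0.347470
  w ← 0.549892 + (0.2/6)·(k1 + 2k2 + 2k3 + k4) = 0.474023
w(1.4) ≈ 0.4740

0.4740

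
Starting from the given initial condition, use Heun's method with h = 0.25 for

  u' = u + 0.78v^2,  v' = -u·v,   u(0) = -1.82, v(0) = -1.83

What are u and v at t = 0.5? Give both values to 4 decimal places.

Heun on (u,v): k1 = f(t_n, state_n); k2 = f(t_n + h, state_n + h·k1); state_{n+1} = state_n + (h/2)·(k1 + k2).
0.000000: (-1.820000, -1.830000)
  k1 = (0.792142, -3.330600)
  predictor → (-1.621965, -2.662650)
  k2 = (3.908005, -4.318724)
  → (-1.232482, -2.786165)
0.250000: (-1.232482, -2.786165)
  k1 = (4.822438, -3.433898)
  predictor → (-0.026872, -3.644640)
  k2 = (10.334180, -0.097939)
  → (0.662096, -3.227645)
(u(0.5), v(0.5)) ≈ (0.6621, -3.2276)

0.6621, -3.2276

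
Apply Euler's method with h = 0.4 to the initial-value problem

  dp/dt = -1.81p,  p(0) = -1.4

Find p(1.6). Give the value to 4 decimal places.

-0.0081

Euler: p_{n+1} = p_n + h·f(t_n, p_n).
t=0.000000, p=-1.400000: f=2.534000 → p ← -1.400000 + 0.4·2.534000 = -0.386400
t=0.400000, p=-0.386400: f=0.699384 → p ← -0.386400 + 0.4·0.699384 = -0.106646
t=0.800000, p=-0.106646: f=0.193030 → p ← -0.106646 + 0.4·0.193030 = -0.029434
t=1.200000, p=-0.029434: f=0.053276 → p ← -0.029434 + 0.4·0.053276 = -0.008124
p(1.6) ≈ -0.0081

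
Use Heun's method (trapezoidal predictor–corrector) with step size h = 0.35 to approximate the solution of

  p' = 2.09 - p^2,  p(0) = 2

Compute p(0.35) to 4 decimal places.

Heun: k1 = f(t_n, p_n); k2 = f(t_n + h, p_n + h·k1); p_{n+1} = p_n + (h/2)·(k1 + k2).
t=0.000000, p=2.000000:
  k1 = f(0.000000, 2.000000) = -1.910000
  k2 = f(0.350000, 1.331500) = 0.317108
  p ← 2.000000 + (0.35/2)·(-1.910000 + 0.317108) = 1.721244
p(0.35) ≈ 1.7212

1.7212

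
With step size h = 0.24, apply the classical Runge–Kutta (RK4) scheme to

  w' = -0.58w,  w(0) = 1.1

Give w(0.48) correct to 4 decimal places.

0.8327

RK4: k1 = f(x_n, w_n); k2 = f(x_n + h/2, w_n + (h/2)·k1); k3 = f(x_n + h/2, w_n + (h/2)·k2); k4 = f(x_n + h, w_n + h·k3); w_{n+1} = w_n + (h/6)·(k1 + 2k2 + 2k3 + k4).
x=0.000000, w=1.100000:
  k1 = f(0.000000, 1.100000) = -0.638000
  k2 = f(0.120000, 1.023440) = -0.593595
  k3 = f(0.120000, 1.028769) = -0.596686
  k4 = f(0.240000, 0.956795) = -0.554941
  w ← 1.100000 + (0.24/6)·(k1 + 2k2 + 2k3 + k4) = 0.957060
x=0.240000, w=0.957060:
  k1 = f(0.240000, 0.957060) = -0.555095
  k2 = f(0.360000, 0.890449) = -0.516460
  k3 = f(0.360000, 0.895085) = -0.519149
  k4 = f(0.480000, 0.832464) = -0.482829
  w ← 0.957060 + (0.24/6)·(k1 + 2k2 + 2k3 + k4) = 0.832694
w(0.48) ≈ 0.8327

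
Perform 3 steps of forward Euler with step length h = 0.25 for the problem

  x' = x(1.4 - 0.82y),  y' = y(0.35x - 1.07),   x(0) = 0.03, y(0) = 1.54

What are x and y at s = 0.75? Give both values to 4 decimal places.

Euler on (x,y): x_{n+1} = x_n + h·x', y_{n+1} = y_n + h·y'.
0.000000: (0.030000, 1.540000); f=(0.004116, -1.631630) → (0.031029, 1.132092)
0.250000: (0.031029, 1.132092); f=(0.014636, -1.199044) → (0.034688, 0.832331)
0.500000: (0.034688, 0.832331); f=(0.024888, -0.880489) → (0.040910, 0.612209)
(x(0.75), y(0.75)) ≈ (0.0409, 0.6122)

0.0409, 0.6122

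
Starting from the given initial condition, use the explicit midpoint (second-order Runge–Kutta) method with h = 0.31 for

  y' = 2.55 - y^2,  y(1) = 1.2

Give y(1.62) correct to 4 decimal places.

Midpoint: k1 = f(s_n, y_n); k2 = f(s_n + h/2, y_n + (h/2)·k1); y_{n+1} = y_n + h·k2.
s=1.000000, y=1.200000:
  k1 = f(1.000000, 1.200000) = 1.110000
  k2 = f(1.155000, 1.372050) = 0.667479
  y ← 1.200000 + 0.31·0.667479 = 1.406918
s=1.310000, y=1.406918:
  k1 = f(1.310000, 1.406918) = 0.570581
  k2 = f(1.465000, 1.495358) = 0.313903
  y ← 1.406918 + 0.31·0.313903 = 1.504228
y(1.62) ≈ 1.5042

1.5042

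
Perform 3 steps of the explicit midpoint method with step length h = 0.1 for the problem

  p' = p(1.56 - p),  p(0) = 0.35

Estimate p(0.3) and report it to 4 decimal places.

0.4928

Midpoint: k1 = f(s_n, p_n); k2 = f(s_n + h/2, p_n + (h/2)·k1); p_{n+1} = p_n + h·k2.
s=0.000000, p=0.350000:
  k1 = f(0.000000, 0.350000) = 0.423500
  k2 = f(0.050000, 0.371175) = 0.441262
  p ← 0.350000 + 0.1·0.441262 = 0.394126
s=0.100000, p=0.394126:
  k1 = f(0.100000, 0.394126) = 0.459501
  k2 = f(0.150000, 0.417101) = 0.476705
  p ← 0.394126 + 0.1·0.476705 = 0.441797
s=0.200000, p=0.441797:
  k1 = f(0.200000, 0.441797) = 0.494019
  k2 = f(0.250000, 0.466498) = 0.510116
  p ← 0.441797 + 0.1·0.510116 = 0.492808
p(0.3) ≈ 0.4928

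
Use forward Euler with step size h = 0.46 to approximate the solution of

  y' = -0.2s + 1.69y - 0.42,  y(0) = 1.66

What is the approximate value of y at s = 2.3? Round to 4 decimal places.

24.3866

Euler: y_{n+1} = y_n + h·f(s_n, y_n).
s=0.000000, y=1.660000: f=2.385400 → y ← 1.660000 + 0.46·2.385400 = 2.757284
s=0.460000, y=2.757284: f=4.147810 → y ← 2.757284 + 0.46·4.147810 = 4.665277
s=0.920000, y=4.665277: f=7.280317 → y ← 4.665277 + 0.46·7.280317 = 8.014223
s=1.380000, y=8.014223: f=12.848036 → y ← 8.014223 + 0.46·12.848036 = 13.924319
s=1.840000, y=13.924319: f=22.744100 → y ← 13.924319 + 0.46·22.744100 = 24.386605
y(2.3) ≈ 24.3866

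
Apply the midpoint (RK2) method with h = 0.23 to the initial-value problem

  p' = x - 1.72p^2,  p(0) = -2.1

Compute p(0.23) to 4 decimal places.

Midpoint: k1 = f(x_n, p_n); k2 = f(x_n + h/2, p_n + (h/2)·k1); p_{n+1} = p_n + h·k2.
x=0.000000, p=-2.100000:
  k1 = f(0.000000, -2.100000) = -7.585200
  k2 = f(0.115000, -2.972298) = -15.080435
  p ← -2.100000 + 0.23·(-15.080435) = -5.568500
p(0.23) ≈ -5.5685

-5.5685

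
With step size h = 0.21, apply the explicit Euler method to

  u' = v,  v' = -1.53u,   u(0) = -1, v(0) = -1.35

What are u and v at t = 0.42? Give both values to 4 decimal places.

-1.4995, -0.6163

Euler on (u,v): u_{n+1} = u_n + h·u', v_{n+1} = v_n + h·v'.
0.000000: (-1.000000, -1.350000); f=(-1.350000, 1.530000) → (-1.283500, -1.028700)
0.210000: (-1.283500, -1.028700); f=(-1.028700, 1.963755) → (-1.499527, -0.616311)
(u(0.42), v(0.42)) ≈ (-1.4995, -0.6163)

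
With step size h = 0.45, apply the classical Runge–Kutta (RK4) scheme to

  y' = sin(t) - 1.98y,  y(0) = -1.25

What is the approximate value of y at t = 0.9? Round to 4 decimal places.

RK4: k1 = f(t_n, y_n); k2 = f(t_n + h/2, y_n + (h/2)·k1); k3 = f(t_n + h/2, y_n + (h/2)·k2); k4 = f(t_n + h, y_n + h·k3); y_{n+1} = y_n + (h/6)·(k1 + 2k2 + 2k3 + k4).
t=0.000000, y=-1.250000:
  k1 = f(0.000000, -1.250000) = 2.475000
  k2 = f(0.225000, -0.693125) = 1.595494
  k3 = f(0.225000, -0.891014) = 1.987314
  k4 = f(0.450000, -0.355709) = 1.139269
  y ← -1.250000 + (0.45/6)·(k1 + 2k2 + 2k3 + k4) = -0.441509
t=0.450000, y=-0.441509:
  k1 = f(0.450000, -0.441509) = 1.309153
  k2 = f(0.675000, -0.146949) = 0.915857
  k3 = f(0.675000, -0.235441) = 1.091070
  k4 = f(0.900000, 0.049473) = 0.685371
  y ← -0.441509 + (0.45/6)·(k1 + 2k2 + 2k3 + k4) = 0.009120
y(0.9) ≈ 0.0091

0.0091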